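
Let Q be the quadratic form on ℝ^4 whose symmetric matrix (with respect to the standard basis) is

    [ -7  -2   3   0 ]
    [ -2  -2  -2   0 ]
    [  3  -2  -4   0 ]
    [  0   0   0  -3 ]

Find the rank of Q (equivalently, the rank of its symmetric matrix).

Applying the same elementary operations to the rows and columns of A produces a congruent diagonal matrix with entries -7, -10/7, 3, -3.
That gives 1 positive, 3 negative pivots.
The rank is the number of nonzero pivots: 4.

4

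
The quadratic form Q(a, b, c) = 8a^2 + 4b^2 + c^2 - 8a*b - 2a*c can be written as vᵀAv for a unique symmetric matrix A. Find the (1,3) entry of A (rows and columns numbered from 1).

The coefficient of a·c in Q is -2. For a symmetric A this equals A[1,3] + A[3,1] = 2·A[1,3].
So A[1,3] = -2/2 = -1.

-1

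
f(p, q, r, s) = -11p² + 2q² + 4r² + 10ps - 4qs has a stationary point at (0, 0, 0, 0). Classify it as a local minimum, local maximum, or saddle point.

The Hessian at the origin is H = [[-22, 0, 0, 10], [0, 4, 0, -4], [0, 0, 8, 0], [10, -4, 0, 0]].
Congruent diagonalization of H (simultaneous row and column reduction) yields pivots -22, 4, 8, 6/11.
Counting signs: 3 positive, 1 negative.
H is indefinite, so the origin is a saddle point.

saddle point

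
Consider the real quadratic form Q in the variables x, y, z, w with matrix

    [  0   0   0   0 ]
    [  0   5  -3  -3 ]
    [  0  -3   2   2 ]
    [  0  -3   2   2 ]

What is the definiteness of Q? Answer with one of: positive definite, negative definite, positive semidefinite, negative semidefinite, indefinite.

positive semidefinite

Symmetric row and column elimination reduces A to a congruent diagonal form with pivots 0, 5, 1/5, 0.
So there are 2 positive, 2 zero pivots.
Hence Q is positive semidefinite.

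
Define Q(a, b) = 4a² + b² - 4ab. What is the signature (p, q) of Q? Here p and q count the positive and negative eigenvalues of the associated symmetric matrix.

(1, 0)

The symmetric matrix is A = [[4, -2], [-2, 1]].
Congruent diagonalization of A (simultaneous row and column reduction) yields pivots 4, 0.
So there are 1 positive, 1 zero pivots.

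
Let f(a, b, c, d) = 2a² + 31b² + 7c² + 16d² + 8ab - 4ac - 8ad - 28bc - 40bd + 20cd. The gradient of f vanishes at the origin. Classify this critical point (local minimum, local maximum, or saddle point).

The Hessian at the origin is H = [[4, 8, -4, -8], [8, 62, -28, -40], [-4, -28, 14, 20], [-8, -40, 20, 32]].
An LDLᵀ factorisation of H has diagonal entries 4, 46, 30/23, 8/5.
That gives 4 positive pivots.
H is positive definite, so the origin is a strict local minimum.

local minimum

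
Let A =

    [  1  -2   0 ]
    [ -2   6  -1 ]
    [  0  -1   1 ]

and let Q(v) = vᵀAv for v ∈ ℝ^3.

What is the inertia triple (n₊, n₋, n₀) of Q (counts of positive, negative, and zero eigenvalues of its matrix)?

Symmetric row and column elimination reduces A to a congruent diagonal form with pivots 1, 2, 1/2.
Counting signs: 3 positive.

(3, 0, 0)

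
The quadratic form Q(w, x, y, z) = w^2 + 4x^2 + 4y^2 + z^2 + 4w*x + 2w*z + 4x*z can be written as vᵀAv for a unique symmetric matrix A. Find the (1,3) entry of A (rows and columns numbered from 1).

0

The coefficient of w·y in Q is 0. For a symmetric A this equals A[1,3] + A[3,1] = 2·A[1,3].
So A[1,3] = 0/2 = 0.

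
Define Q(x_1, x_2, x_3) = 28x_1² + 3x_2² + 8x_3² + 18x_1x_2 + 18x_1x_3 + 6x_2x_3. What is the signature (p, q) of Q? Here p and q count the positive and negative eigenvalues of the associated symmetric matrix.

The associated matrix is A = [[28, 9, 9], [9, 3, 3], [9, 3, 8]].
Applying the same elementary operations to the rows and columns of A produces a congruent diagonal matrix with entries 28, 3/28, 5.
So there are 3 positive pivots.

(3, 0)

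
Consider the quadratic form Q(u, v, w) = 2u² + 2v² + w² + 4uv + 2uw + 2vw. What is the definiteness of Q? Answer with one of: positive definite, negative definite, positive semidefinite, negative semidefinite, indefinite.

The associated matrix is A = [[2, 2, 1], [2, 2, 1], [1, 1, 1]].
Congruent diagonalization of A (simultaneous row and column reduction) yields pivots 2, 0, 1/2.
Counting signs: 2 positive, 1 zero.
Hence Q is positive semidefinite.

positive semidefinite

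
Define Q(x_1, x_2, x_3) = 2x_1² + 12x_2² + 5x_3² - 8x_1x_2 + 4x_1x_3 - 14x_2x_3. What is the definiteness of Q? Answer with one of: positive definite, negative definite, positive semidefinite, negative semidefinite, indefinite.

Write A = [[2, -4, 2], [-4, 12, -7], [2, -7, 5]].
Applying the same elementary operations to the rows and columns of A produces a congruent diagonal matrix with entries 2, 4, 3/4.
That gives 3 positive pivots.
Hence Q is positive definite.

positive definite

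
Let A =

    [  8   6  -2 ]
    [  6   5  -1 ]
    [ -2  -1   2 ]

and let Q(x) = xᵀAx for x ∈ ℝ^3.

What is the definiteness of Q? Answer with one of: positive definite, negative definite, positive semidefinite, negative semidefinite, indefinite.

positive definite

Leading principal minors: Δ_1 = 8, Δ_2 = 4, Δ_3 = 4.
All leading principal minors are positive, so by Sylvester's criterion Q is positive definite.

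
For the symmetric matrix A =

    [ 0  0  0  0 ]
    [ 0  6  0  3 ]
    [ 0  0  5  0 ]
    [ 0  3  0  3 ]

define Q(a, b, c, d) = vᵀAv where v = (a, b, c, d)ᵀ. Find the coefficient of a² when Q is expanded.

0

The coefficient of a² is the diagonal entry A[1,1] = 0.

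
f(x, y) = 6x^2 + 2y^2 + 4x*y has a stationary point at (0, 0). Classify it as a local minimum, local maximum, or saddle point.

The Hessian at the origin is H = [[12, 4], [4, 4]].
det H = 12·4 − (4)² = 32 > 0 and H[1,1] = 12 > 0, so H is positive definite.
Therefore the origin is a local minimum.

local minimum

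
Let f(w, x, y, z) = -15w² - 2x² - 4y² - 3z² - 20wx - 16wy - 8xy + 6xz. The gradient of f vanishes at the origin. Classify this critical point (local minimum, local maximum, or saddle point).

The Hessian at the origin is H = [[-30, -20, -16, 0], [-20, -4, -8, 6], [-16, -8, -8, 0], [0, 6, 0, -6]].
Row-reducing H symmetrically gives the diagonal entries -30, 28/3, -8/35, 3.
That gives 2 positive, 2 negative pivots.
H is indefinite, so the origin is a saddle point.

saddle point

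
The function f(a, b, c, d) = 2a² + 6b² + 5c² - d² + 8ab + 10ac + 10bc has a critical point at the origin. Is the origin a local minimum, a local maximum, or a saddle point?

The Hessian at the origin is H = [[4, 8, 10, 0], [8, 12, 10, 0], [10, 10, 10, 0], [0, 0, 0, -2]].
Row-reducing H symmetrically gives the diagonal entries 4, -4, 10, -2.
That gives 2 positive, 2 negative pivots.
H is indefinite, so the origin is a saddle point.

saddle point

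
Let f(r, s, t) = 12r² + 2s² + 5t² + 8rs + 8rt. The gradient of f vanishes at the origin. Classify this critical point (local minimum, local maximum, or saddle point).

local minimum

The Hessian at the origin is H = [[24, 8, 8], [8, 4, 0], [8, 0, 10]].
An LDLᵀ factorisation of H has diagonal entries 24, 4/3, 2.
That gives 3 positive pivots.
H is positive definite, so the origin is a strict local minimum.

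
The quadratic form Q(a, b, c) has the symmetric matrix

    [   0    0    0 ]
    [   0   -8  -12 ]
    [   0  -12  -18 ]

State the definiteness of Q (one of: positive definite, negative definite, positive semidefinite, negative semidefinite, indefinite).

Row-reducing A symmetrically gives the diagonal entries 0, -8, 0.
So there are 1 negative, 2 zero pivots.
Hence Q is negative semidefinite.

negative semidefinite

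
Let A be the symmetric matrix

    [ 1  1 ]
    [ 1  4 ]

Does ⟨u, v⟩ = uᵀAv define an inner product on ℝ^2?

Leading principal minors: Δ_1 = 1, Δ_2 = 3.
All leading principal minors are positive, so by Sylvester's criterion Q is positive definite.
⟨·,·⟩ is an inner product exactly when A is positive definite.

yes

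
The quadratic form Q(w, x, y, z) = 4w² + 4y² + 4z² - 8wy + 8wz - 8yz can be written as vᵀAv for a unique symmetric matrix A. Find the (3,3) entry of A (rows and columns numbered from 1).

4

The coefficient of y² in Q is 4, and that is exactly A[3,3].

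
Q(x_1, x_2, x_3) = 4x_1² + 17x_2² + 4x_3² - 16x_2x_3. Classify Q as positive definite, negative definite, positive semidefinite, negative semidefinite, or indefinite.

positive definite

Write A = [[4, 0, 0], [0, 17, -8], [0, -8, 4]].
Applying the same elementary operations to the rows and columns of A produces a congruent diagonal matrix with entries 4, 17, 4/17.
That gives 3 positive pivots.
Hence Q is positive definite.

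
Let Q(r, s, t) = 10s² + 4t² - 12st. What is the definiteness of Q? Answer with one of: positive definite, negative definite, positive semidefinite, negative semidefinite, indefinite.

positive semidefinite

The symmetric matrix is A = [[0, 0, 0], [0, 10, -6], [0, -6, 4]].
Congruent diagonalization of A (simultaneous row and column reduction) yields pivots 0, 10, 2/5.
That gives 2 positive, 1 zero pivots.
Hence Q is positive semidefinite.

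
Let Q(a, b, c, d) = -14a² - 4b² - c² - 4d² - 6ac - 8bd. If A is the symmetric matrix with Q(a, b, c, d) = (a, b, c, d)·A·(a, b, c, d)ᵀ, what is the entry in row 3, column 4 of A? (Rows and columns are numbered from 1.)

The coefficient of c·d in Q is 0. For a symmetric A this equals A[3,4] + A[4,3] = 2·A[3,4].
So A[3,4] = 0/2 = 0.

0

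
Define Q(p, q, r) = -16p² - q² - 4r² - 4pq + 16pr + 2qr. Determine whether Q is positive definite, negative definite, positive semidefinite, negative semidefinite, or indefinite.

negative semidefinite

The symmetric matrix is A = [[-16, -2, 8], [-2, -1, 1], [8, 1, -4]].
Applying the same elementary operations to the rows and columns of A produces a congruent diagonal matrix with entries -16, -3/4, 0.
Counting signs: 2 negative, 1 zero.
Hence Q is negative semidefinite.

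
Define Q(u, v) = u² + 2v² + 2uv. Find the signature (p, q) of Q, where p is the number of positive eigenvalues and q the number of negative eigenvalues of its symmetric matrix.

(2, 0)

The symmetric matrix is A = [[1, 1], [1, 2]].
Applying the same elementary operations to the rows and columns of A produces a congruent diagonal matrix with entries 1, 1.
That gives 2 positive pivots.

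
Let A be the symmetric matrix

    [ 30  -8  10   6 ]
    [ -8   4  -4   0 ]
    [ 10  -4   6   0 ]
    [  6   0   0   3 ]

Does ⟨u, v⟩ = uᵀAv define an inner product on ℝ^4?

Row-reducing A symmetrically gives the diagonal entries 30, 28/15, 12/7, 0.
That gives 3 positive, 1 zero pivots.
Hence Q is positive semidefinite.
⟨·,·⟩ is an inner product exactly when A is positive definite.

no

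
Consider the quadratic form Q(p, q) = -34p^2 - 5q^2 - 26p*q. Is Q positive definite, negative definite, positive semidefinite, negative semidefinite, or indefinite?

negative definite

The symmetric matrix of Q is A = [[-34, -13], [-13, -5]].
Leading principal minors: Δ_1 = -34, Δ_2 = 1.
The signs alternate starting with Δ_1 < 0, so by Sylvester's criterion Q is negative definite.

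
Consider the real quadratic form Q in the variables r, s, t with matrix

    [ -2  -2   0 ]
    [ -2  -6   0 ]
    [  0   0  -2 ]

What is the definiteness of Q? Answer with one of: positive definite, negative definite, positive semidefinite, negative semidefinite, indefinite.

negative definite

Leading principal minors: Δ_1 = -2, Δ_2 = 8, Δ_3 = -16.
The signs alternate starting with Δ_1 < 0, so by Sylvester's criterion Q is negative definite.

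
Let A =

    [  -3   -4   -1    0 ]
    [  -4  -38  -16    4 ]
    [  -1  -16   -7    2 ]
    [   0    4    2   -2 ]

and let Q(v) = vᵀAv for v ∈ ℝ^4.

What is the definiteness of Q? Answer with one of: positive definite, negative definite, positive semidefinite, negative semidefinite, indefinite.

negative definite

Symmetric row and column elimination reduces A to a congruent diagonal form with pivots -3, -98/3, -4/49, -1.
So there are 4 negative pivots.
Hence Q is negative definite.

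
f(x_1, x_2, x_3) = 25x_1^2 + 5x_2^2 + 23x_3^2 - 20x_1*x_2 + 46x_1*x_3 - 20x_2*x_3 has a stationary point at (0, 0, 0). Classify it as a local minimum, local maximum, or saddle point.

local minimum

The Hessian at the origin is H = [[50, -20, 46], [-20, 10, -20], [46, -20, 46]].
Congruent diagonalization of H (simultaneous row and column reduction) yields pivots 50, 2, 12/5.
So there are 3 positive pivots.
H is positive definite, so the origin is a strict local minimum.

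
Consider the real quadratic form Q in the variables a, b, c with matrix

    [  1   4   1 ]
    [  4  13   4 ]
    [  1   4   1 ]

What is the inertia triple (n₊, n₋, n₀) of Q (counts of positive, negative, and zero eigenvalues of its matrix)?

Symmetric row and column elimination reduces A to a congruent diagonal form with pivots 1, -3, 0.
Counting signs: 1 positive, 1 negative, 1 zero.

(1, 1, 1)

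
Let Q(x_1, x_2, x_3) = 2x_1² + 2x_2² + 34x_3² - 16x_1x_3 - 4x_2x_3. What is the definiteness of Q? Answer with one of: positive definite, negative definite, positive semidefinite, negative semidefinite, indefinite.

positive semidefinite

The symmetric matrix is A = [[2, 0, -8], [0, 2, -2], [-8, -2, 34]].
Symmetric row and column elimination reduces A to a congruent diagonal form with pivots 2, 2, 0.
That gives 2 positive, 1 zero pivots.
Hence Q is positive semidefinite.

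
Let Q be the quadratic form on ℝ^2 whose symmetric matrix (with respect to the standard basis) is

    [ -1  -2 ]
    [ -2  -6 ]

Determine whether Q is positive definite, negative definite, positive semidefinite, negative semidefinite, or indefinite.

For the 2×2 matrix [[-1, -2], [-2, -6]]: det = -1·-6 − (-2)² = 2, trace = -7.
det > 0 so both eigenvalues share the sign of the trace; trace = -7 < 0 ⇒ both negative.

negative definite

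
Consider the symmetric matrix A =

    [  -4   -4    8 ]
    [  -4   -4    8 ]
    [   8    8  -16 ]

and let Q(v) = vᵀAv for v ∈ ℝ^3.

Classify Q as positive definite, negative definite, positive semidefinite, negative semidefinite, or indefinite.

negative semidefinite

Row-reducing A symmetrically gives the diagonal entries -4, 0, 0.
So there are 1 negative, 2 zero pivots.
Hence Q is negative semidefinite.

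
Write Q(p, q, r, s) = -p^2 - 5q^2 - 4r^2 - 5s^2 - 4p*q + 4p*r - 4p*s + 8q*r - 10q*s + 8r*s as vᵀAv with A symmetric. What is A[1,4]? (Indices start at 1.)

The coefficient of p·s in Q is -4. For a symmetric A this equals A[1,4] + A[4,1] = 2·A[1,4].
So A[1,4] = -4/2 = -2.

-2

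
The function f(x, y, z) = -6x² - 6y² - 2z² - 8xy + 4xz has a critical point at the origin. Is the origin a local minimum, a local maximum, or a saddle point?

local maximum

The Hessian at the origin is H = [[-12, -8, 4], [-8, -12, 0], [4, 0, -4]].
An LDLᵀ factorisation of H has diagonal entries -12, -20/3, -8/5.
So there are 3 negative pivots.
H is negative definite, so the origin is a strict local maximum.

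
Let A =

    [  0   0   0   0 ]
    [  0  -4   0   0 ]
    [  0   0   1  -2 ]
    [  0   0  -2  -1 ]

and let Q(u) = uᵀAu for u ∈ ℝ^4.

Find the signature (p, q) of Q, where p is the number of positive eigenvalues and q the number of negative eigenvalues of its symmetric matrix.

Applying the same elementary operations to the rows and columns of A produces a congruent diagonal matrix with entries 0, -4, 1, -5.
So there are 1 positive, 2 negative, 1 zero pivots.

(1, 2)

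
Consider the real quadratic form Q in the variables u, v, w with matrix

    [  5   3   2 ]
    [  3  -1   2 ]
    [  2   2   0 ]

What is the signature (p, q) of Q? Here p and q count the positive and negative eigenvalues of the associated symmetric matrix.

(1, 2)

Symmetric row and column elimination reduces A to a congruent diagonal form with pivots 5, -14/5, -4/7.
That gives 1 positive, 2 negative pivots.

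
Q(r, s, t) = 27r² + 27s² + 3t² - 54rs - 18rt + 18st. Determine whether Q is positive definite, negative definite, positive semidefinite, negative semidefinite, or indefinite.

positive semidefinite

The symmetric matrix is A = [[27, -27, -9], [-27, 27, 9], [-9, 9, 3]].
Symmetric row and column elimination reduces A to a congruent diagonal form with pivots 27, 0, 0.
So there are 1 positive, 2 zero pivots.
Hence Q is positive semidefinite.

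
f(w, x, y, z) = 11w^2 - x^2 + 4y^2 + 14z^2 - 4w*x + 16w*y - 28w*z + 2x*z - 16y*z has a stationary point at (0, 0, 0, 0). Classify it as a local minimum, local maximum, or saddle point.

saddle point

The Hessian at the origin is H = [[22, -4, 16, -28], [-4, -2, 0, 2], [16, 0, 8, -16], [-28, 2, -16, 28]].
Applying the same elementary operations to the rows and columns of H produces a congruent diagonal matrix with entries 22, -30/11, -8/15, -2.
Counting signs: 1 positive, 3 negative.
H is indefinite, so the origin is a saddle point.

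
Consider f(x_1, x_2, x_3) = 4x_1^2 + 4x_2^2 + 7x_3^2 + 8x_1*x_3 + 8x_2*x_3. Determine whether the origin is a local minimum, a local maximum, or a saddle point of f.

The Hessian at the origin is H = [[8, 0, 8], [0, 8, 8], [8, 8, 14]].
Row-reducing H symmetrically gives the diagonal entries 8, 8, -2.
So there are 2 positive, 1 negative pivots.
H is indefinite, so the origin is a saddle point.

saddle point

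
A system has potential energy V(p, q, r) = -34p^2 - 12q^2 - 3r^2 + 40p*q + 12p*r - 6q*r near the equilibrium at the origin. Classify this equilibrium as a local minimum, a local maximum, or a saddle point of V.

The Hessian at the origin is H = [[-68, 40, 12], [40, -24, -6], [12, -6, -6]].
An LDLᵀ factorisation of H has diagonal entries -68, -8/17, -3/2.
So there are 3 negative pivots.
H is negative definite, so the origin is a strict local maximum.

local maximum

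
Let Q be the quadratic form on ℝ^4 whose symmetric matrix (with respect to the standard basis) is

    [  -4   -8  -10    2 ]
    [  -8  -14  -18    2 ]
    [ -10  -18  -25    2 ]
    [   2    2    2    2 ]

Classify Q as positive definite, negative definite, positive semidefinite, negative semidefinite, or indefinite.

indefinite

Row-reducing A symmetrically gives the diagonal entries -4, 2, -2, 3/2.
Counting signs: 2 positive, 2 negative.
Hence Q is indefinite.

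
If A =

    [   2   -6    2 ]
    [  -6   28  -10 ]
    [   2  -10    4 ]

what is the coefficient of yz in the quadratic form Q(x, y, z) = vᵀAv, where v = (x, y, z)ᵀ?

-20

The coefficient of yz is A[2,3] + A[3,2] = 2·(-10) = -20.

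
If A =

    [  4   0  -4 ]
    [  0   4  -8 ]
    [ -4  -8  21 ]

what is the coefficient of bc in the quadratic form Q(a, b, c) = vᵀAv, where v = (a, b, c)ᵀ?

-16

The coefficient of bc is A[2,3] + A[3,2] = 2·(-8) = -16.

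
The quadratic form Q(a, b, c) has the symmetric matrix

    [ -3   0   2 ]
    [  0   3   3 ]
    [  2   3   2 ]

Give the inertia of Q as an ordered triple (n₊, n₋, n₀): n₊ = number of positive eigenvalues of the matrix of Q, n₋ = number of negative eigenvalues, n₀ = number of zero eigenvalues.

Congruent diagonalization of A (simultaneous row and column reduction) yields pivots -3, 3, 1/3.
So there are 2 positive, 1 negative pivots.

(2, 1, 0)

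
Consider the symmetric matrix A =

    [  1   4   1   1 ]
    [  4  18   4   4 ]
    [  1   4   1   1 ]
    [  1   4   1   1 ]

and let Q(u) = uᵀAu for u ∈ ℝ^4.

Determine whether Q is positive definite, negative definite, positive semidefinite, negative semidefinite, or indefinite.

Congruent diagonalization of A (simultaneous row and column reduction) yields pivots 1, 2, 0, 0.
Counting signs: 2 positive, 2 zero.
Hence Q is positive semidefinite.

positive semidefinite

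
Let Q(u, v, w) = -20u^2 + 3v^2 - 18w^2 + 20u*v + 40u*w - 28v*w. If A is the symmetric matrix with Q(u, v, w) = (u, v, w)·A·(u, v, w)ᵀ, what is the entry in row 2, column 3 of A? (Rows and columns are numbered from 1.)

The coefficient of v·w in Q is -28. For a symmetric A this equals A[2,3] + A[3,2] = 2·A[2,3].
So A[2,3] = -28/2 = -14.

-14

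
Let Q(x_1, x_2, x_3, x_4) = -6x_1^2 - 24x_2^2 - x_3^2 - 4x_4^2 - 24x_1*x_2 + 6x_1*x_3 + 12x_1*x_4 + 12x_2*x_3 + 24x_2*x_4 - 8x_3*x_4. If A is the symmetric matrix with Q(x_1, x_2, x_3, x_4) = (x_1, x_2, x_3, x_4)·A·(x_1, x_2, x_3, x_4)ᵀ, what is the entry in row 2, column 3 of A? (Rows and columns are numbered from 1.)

6

The coefficient of x_2·x_3 in Q is 12. For a symmetric A this equals A[2,3] + A[3,2] = 2·A[2,3].
So A[2,3] = 12/2 = 6.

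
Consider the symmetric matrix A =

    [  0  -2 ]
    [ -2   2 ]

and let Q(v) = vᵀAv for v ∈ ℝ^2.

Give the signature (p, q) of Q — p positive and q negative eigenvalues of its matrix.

(1, 1)

By Sylvester's law of inertia any congruent diagonalization of A has 1 positive, 1 negative and 0 zero entries.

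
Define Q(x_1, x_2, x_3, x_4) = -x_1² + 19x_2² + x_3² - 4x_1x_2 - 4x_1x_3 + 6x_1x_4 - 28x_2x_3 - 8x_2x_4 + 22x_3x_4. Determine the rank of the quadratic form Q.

The associated matrix is A = [[-1, -2, -2, 3], [-2, 19, -14, -4], [-2, -14, 1, 11], [3, -4, 11, 0]].
Applying the same elementary operations to the rows and columns of A produces a congruent diagonal matrix with entries -1, 23, 15/23, 4.
That gives 3 positive, 1 negative pivots.
The rank is the number of nonzero pivots: 4.

4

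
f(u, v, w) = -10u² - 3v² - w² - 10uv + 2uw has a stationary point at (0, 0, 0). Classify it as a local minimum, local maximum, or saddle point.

local maximum

The Hessian at the origin is H = [[-20, -10, 2], [-10, -6, 0], [2, 0, -2]].
Applying the same elementary operations to the rows and columns of H produces a congruent diagonal matrix with entries -20, -1, -4/5.
Counting signs: 3 negative.
H is negative definite, so the origin is a strict local maximum.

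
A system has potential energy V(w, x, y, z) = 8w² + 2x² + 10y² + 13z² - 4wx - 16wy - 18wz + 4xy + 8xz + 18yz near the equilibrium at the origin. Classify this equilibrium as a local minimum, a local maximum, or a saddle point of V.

local minimum

The Hessian at the origin is H = [[16, -4, -16, -18], [-4, 4, 4, 8], [-16, 4, 20, 18], [-18, 8, 18, 26]].
Row-reducing H symmetrically gives the diagonal entries 16, 3, 4, 5/3.
Counting signs: 4 positive.
H is positive definite, so the origin is a strict local minimum.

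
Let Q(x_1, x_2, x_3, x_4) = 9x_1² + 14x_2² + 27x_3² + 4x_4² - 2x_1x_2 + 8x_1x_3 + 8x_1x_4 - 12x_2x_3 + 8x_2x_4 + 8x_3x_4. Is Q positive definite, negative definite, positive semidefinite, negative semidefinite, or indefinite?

positive definite

The symmetric matrix of Q is A = [[9, -1, 4, 4], [-1, 14, -6, 4], [4, -6, 27, 4], [4, 4, 4, 4]].
Leading principal minors: Δ_1 = 9, Δ_2 = 125, Δ_3 = 2875, Δ_4 = 300.
All leading principal minors are positive, so by Sylvester's criterion Q is positive definite.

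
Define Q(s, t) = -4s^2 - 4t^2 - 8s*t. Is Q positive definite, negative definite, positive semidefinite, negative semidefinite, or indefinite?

negative semidefinite

The symmetric matrix of Q is [[-4, -4], [-4, -4]].
For the 2×2 matrix [[-4, -4], [-4, -4]]: det = -4·-4 − (-4)² = 0, trace = -8.
det = 0 so one eigenvalue is zero; the form is semidefinite with the sign of the trace.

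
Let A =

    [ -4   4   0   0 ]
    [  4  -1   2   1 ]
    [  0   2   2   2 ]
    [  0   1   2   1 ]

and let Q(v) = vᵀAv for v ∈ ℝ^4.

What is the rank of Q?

4

Symmetric row and column elimination reduces A to a congruent diagonal form with pivots -4, 3, 2/3, -2.
Counting signs: 2 positive, 2 negative.
The rank is the number of nonzero pivots: 4.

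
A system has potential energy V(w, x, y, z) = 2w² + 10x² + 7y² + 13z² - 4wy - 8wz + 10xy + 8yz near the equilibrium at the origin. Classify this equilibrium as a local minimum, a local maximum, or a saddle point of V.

The Hessian at the origin is H = [[4, 0, -4, -8], [0, 20, 10, 0], [-4, 10, 14, 8], [-8, 0, 8, 26]].
Row-reducing H symmetrically gives the diagonal entries 4, 20, 5, 10.
Counting signs: 4 positive.
H is positive definite, so the origin is a strict local minimum.

local minimum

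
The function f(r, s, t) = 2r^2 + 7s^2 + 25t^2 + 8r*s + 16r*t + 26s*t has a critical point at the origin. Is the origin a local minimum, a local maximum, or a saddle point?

The Hessian at the origin is H = [[4, 8, 16], [8, 14, 26], [16, 26, 50]].
Row-reducing H symmetrically gives the diagonal entries 4, -2, 4.
Counting signs: 2 positive, 1 negative.
H is indefinite, so the origin is a saddle point.

saddle point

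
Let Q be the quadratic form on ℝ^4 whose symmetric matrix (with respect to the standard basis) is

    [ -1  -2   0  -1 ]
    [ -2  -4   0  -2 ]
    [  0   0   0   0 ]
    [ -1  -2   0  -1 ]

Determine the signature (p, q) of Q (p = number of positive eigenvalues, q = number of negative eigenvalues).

Congruent diagonalization of A (simultaneous row and column reduction) yields pivots -1, 0, 0, 0.
That gives 1 negative, 3 zero pivots.

(0, 1)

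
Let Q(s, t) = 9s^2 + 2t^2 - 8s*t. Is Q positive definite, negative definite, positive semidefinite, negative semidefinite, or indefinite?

Write A = [[9, -4], [-4, 2]].
An LDLᵀ factorisation of A has diagonal entries 9, 2/9.
That gives 2 positive pivots.
Hence Q is positive definite.

positive definite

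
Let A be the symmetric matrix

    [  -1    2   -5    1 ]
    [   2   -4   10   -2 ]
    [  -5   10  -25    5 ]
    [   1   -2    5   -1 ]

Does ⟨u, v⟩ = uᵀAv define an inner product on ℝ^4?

no

Symmetric row and column elimination reduces A to a congruent diagonal form with pivots -1, 0, 0, 0.
So there are 1 negative, 3 zero pivots.
Hence Q is negative semidefinite.
⟨·,·⟩ is an inner product exactly when A is positive definite.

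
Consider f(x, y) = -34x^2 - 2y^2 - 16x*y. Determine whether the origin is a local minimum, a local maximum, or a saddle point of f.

The Hessian at the origin is H = [[-68, -16], [-16, -4]].
det H = -68·-4 − (-16)² = 16 > 0 and H[1,1] = -68 < 0, so H is negative definite.
Therefore the origin is a local maximum.

local maximum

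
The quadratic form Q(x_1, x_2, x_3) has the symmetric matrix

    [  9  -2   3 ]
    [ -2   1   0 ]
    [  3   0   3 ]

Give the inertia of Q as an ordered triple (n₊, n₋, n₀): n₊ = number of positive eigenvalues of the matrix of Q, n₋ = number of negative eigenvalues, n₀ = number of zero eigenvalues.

(3, 0, 0)

Symmetric row and column elimination reduces A to a congruent diagonal form with pivots 9, 5/9, 6/5.
That gives 3 positive pivots.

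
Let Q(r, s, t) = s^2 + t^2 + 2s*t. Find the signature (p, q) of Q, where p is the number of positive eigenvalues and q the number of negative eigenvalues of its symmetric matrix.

(1, 0)

The associated matrix is A = [[0, 0, 0], [0, 1, 1], [0, 1, 1]].
Row-reducing A symmetrically gives the diagonal entries 0, 1, 0.
Counting signs: 1 positive, 2 zero.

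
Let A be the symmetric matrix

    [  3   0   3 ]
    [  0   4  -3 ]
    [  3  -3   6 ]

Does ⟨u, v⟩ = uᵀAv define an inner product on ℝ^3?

Leading principal minors: Δ_1 = 3, Δ_2 = 12, Δ_3 = 9.
All leading principal minors are positive, so by Sylvester's criterion Q is positive definite.
⟨·,·⟩ is an inner product exactly when A is positive definite.

yes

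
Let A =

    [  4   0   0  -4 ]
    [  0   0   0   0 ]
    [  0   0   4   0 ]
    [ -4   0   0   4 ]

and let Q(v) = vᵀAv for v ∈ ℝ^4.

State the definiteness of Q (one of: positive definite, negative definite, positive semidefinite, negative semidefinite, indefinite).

Row-reducing A symmetrically gives the diagonal entries 4, 0, 4, 0.
That gives 2 positive, 2 zero pivots.
Hence Q is positive semidefinite.

positive semidefinite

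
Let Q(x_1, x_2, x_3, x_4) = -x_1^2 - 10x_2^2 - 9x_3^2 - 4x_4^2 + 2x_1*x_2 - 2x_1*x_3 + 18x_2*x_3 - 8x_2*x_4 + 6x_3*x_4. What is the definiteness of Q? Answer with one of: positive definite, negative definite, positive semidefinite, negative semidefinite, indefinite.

negative definite

The symmetric matrix of Q is A = [[-1, 1, -1, 0], [1, -10, 9, -4], [-1, 9, -9, 3], [0, -4, 3, -4]].
Leading principal minors: Δ_1 = -1, Δ_2 = 9, Δ_3 = -8, Δ_4 = 15.
The signs alternate starting with Δ_1 < 0, so by Sylvester's criterion Q is negative definite.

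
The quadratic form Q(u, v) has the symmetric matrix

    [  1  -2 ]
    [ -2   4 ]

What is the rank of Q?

1

Applying the same elementary operations to the rows and columns of A produces a congruent diagonal matrix with entries 1, 0.
So there are 1 positive, 1 zero pivots.
The rank is the number of nonzero pivots: 1.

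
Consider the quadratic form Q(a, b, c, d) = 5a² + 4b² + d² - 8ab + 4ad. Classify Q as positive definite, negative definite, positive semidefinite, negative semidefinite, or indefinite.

indefinite

The associated matrix is A = [[5, -4, 0, 2], [-4, 4, 0, 0], [0, 0, 0, 0], [2, 0, 0, 1]].
Congruent diagonalization of A (simultaneous row and column reduction) yields pivots 5, 4/5, 0, -3.
Counting signs: 2 positive, 1 negative, 1 zero.
Hence Q is indefinite.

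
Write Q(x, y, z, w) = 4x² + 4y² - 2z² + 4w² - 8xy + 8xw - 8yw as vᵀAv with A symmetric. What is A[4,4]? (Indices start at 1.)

The coefficient of w² in Q is 4, and that is exactly A[4,4].

4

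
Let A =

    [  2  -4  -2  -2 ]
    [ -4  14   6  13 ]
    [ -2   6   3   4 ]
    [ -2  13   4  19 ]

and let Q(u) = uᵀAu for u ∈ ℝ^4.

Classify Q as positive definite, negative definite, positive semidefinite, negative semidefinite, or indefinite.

Leading principal minors: Δ_1 = 2, Δ_2 = 12, Δ_3 = 4, Δ_4 = 2.
All leading principal minors are positive, so by Sylvester's criterion Q is positive definite.

positive definite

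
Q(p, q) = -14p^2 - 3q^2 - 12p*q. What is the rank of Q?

The symmetric matrix is A = [[-14, -6], [-6, -3]].
Row-reducing A symmetrically gives the diagonal entries -14, -3/7.
That gives 2 negative pivots.
The rank is the number of nonzero pivots: 2.

2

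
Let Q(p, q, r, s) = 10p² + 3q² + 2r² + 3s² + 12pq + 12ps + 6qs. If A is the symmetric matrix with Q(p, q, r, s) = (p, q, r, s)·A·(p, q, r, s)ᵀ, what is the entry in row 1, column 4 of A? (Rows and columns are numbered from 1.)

The coefficient of p·s in Q is 12. For a symmetric A this equals A[1,4] + A[4,1] = 2·A[1,4].
So A[1,4] = 12/2 = 6.

6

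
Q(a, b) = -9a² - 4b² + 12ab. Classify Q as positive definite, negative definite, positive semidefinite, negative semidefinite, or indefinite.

The symmetric matrix is A = [[-9, 6], [6, -4]].
Applying the same elementary operations to the rows and columns of A produces a congruent diagonal matrix with entries -9, 0.
So there are 1 negative, 1 zero pivots.
Hence Q is negative semidefinite.

negative semidefinite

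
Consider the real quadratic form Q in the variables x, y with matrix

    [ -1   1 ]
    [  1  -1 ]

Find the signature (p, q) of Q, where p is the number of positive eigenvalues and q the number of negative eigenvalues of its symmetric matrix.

Applying the same elementary operations to the rows and columns of A produces a congruent diagonal matrix with entries -1, 0.
So there are 1 negative, 1 zero pivots.

(0, 1)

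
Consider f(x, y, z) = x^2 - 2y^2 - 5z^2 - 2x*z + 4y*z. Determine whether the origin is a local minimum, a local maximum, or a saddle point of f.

saddle point

The Hessian at the origin is H = [[2, 0, -2], [0, -4, 4], [-2, 4, -10]].
An LDLᵀ factorisation of H has diagonal entries 2, -4, -8.
Counting signs: 1 positive, 2 negative.
H is indefinite, so the origin is a saddle point.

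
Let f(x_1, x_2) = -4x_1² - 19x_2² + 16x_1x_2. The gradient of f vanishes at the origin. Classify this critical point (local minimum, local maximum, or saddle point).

The Hessian at the origin is H = [[-8, 16], [16, -38]].
det H = -8·-38 − (16)² = 48 > 0 and H[1,1] = -8 < 0, so H is negative definite.
Therefore the origin is a local maximum.

local maximum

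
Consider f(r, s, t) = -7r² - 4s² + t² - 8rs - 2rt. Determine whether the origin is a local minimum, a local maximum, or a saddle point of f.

The Hessian at the origin is H = [[-14, -8, -2], [-8, -8, 0], [-2, 0, 2]].
Row-reducing H symmetrically gives the diagonal entries -14, -24/7, 8/3.
Counting signs: 1 positive, 2 negative.
H is indefinite, so the origin is a saddle point.

saddle point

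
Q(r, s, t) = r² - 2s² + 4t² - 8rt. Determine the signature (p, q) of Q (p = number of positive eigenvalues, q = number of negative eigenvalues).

Write A = [[1, 0, -4], [0, -2, 0], [-4, 0, 4]].
An LDLᵀ factorisation of A has diagonal entries 1, -2, -12.
That gives 1 positive, 2 negative pivots.

(1, 2)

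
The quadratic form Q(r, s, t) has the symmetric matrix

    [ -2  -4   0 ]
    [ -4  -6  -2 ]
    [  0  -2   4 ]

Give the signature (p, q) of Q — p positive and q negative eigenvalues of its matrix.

Applying the same elementary operations to the rows and columns of A produces a congruent diagonal matrix with entries -2, 2, 2.
So there are 2 positive, 1 negative pivots.

(2, 1)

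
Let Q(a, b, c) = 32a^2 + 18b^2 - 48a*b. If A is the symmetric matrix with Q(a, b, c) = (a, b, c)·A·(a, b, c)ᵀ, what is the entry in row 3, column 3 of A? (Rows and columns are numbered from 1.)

0

The coefficient of c^2 in Q is 0, and that is exactly A[3,3].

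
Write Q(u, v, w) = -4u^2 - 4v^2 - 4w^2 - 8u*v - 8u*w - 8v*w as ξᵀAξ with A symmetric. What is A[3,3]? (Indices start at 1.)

-4

The coefficient of w^2 in Q is -4, and that is exactly A[3,3].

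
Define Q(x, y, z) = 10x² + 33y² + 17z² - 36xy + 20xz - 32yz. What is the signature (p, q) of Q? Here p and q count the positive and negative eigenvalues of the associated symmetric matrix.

(3, 0)

The associated matrix is A = [[10, -18, 10], [-18, 33, -16], [10, -16, 17]].
Row-reducing A symmetrically gives the diagonal entries 10, 3/5, 1/3.
Counting signs: 3 positive.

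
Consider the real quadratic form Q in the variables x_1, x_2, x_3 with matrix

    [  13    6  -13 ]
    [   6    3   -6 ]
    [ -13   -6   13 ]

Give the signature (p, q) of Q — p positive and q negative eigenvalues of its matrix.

Row-reducing A symmetrically gives the diagonal entries 13, 3/13, 0.
Counting signs: 2 positive, 1 zero.

(2, 0)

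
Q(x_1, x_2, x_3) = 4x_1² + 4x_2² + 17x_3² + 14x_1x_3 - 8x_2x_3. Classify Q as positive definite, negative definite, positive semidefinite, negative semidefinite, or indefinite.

positive definite

The symmetric matrix is A = [[4, 0, 7], [0, 4, -4], [7, -4, 17]].
Symmetric row and column elimination reduces A to a congruent diagonal form with pivots 4, 4, 3/4.
So there are 3 positive pivots.
Hence Q is positive definite.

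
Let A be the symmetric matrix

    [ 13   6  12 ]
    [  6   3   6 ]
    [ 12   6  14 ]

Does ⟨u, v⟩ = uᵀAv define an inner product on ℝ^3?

yes

Congruent diagonalization of A (simultaneous row and column reduction) yields pivots 13, 3/13, 2.
So there are 3 positive pivots.
Hence Q is positive definite.
⟨·,·⟩ is an inner product exactly when A is positive definite.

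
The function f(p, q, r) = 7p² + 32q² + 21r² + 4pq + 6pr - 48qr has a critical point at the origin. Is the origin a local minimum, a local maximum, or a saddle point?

local minimum

The Hessian at the origin is H = [[14, 4, 6], [4, 64, -48], [6, -48, 42]].
Applying the same elementary operations to the rows and columns of H produces a congruent diagonal matrix with entries 14, 440/7, 6/55.
Counting signs: 3 positive.
H is positive definite, so the origin is a strict local minimum.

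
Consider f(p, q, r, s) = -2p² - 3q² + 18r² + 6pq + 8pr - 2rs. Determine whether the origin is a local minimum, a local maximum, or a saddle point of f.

The Hessian at the origin is H = [[-4, 6, 8, 0], [6, -6, 0, 0], [8, 0, 36, -2], [0, 0, -2, 0]].
An LDLᵀ factorisation of H has diagonal entries -4, 3, 4, -1.
So there are 2 positive, 2 negative pivots.
H is indefinite, so the origin is a saddle point.

saddle point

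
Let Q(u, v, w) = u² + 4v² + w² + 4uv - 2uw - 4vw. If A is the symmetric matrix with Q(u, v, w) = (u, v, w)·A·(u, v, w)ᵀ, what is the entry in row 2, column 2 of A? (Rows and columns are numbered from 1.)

The coefficient of v² in Q is 4, and that is exactly A[2,2].

4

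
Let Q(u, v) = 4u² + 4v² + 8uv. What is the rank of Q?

The associated matrix is A = [[4, 4], [4, 4]].
Row-reducing A symmetrically gives the diagonal entries 4, 0.
So there are 1 positive, 1 zero pivots.
The rank is the number of nonzero pivots: 1.

1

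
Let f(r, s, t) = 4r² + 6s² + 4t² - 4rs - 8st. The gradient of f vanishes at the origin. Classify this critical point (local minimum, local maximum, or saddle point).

local minimum

The Hessian at the origin is H = [[8, -4, 0], [-4, 12, -8], [0, -8, 8]].
An LDLᵀ factorisation of H has diagonal entries 8, 10, 8/5.
Counting signs: 3 positive.
H is positive definite, so the origin is a strict local minimum.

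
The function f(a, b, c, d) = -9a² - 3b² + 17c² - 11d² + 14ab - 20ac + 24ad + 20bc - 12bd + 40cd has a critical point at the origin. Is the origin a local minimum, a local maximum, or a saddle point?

The Hessian at the origin is H = [[-18, 14, -20, 24], [14, -6, 20, -12], [-20, 20, 34, 40], [24, -12, 40, -22]].
Symmetric row and column elimination reduces H to a congruent diagonal form with pivots -18, 44/9, 574/11, -30/287.
That gives 2 positive, 2 negative pivots.
H is indefinite, so the origin is a saddle point.

saddle point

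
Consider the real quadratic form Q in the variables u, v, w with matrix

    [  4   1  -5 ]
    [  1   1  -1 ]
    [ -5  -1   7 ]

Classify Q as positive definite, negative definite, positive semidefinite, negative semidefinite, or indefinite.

Symmetric row and column elimination reduces A to a congruent diagonal form with pivots 4, 3/4, 2/3.
Counting signs: 3 positive.
Hence Q is positive definite.

positive definite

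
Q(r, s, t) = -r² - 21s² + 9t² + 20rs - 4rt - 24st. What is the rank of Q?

The associated matrix is A = [[-1, 10, -2], [10, -21, -12], [-2, -12, 9]].
Symmetric row and column elimination reduces A to a congruent diagonal form with pivots -1, 79, 3/79.
So there are 2 positive, 1 negative pivots.
The rank is the number of nonzero pivots: 3.

3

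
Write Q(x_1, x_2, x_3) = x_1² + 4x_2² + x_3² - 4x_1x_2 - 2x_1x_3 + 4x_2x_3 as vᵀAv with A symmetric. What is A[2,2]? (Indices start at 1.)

4

The coefficient of x_2² in Q is 4, and that is exactly A[2,2].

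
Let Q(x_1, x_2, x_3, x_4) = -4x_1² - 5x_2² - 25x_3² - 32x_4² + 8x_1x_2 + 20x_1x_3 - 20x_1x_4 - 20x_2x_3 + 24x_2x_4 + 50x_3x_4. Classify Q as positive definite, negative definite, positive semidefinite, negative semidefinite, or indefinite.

The associated matrix is A = [[-4, 4, 10, -10], [4, -5, -10, 12], [10, -10, -25, 25], [-10, 12, 25, -32]].
Symmetric row and column elimination reduces A to a congruent diagonal form with pivots -4, -1, 0, -3.
That gives 3 negative, 1 zero pivots.
Hence Q is negative semidefinite.

negative semidefinite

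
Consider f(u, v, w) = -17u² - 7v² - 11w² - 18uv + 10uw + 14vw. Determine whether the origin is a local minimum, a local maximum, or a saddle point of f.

local maximum

The Hessian at the origin is H = [[-34, -18, 10], [-18, -14, 14], [10, 14, -22]].
Row-reducing H symmetrically gives the diagonal entries -34, -76/17, -40/19.
Counting signs: 3 negative.
H is negative definite, so the origin is a strict local maximum.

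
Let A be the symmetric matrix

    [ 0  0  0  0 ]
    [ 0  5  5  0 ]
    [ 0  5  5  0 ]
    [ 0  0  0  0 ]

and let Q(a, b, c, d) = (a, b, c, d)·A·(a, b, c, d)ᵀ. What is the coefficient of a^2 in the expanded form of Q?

The coefficient of a^2 is the diagonal entry A[1,1] = 0.

0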